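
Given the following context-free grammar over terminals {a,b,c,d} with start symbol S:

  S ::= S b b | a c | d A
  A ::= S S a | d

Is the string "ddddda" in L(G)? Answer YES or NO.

CNF form of G:
  S -> S X5 | T0 T2 | T3 A
  A -> S X4 | d
  T0 -> a
  T1 -> b
  T2 -> c
  T3 -> d
  X4 -> S T0
  X5 -> T1 T1

CYK fill:
  cell(0,0) d: {A,T3}  orig:{A}
  cell(1,1) d: {A,T3}  orig:{A}
  cell(2,2) d: {A,T3}  orig:{A}
  cell(3,3) d: {A,T3}  orig:{A}
  cell(4,4) d: {A,T3}  orig:{A}
  cell(5,5) a: {T0}  orig:{}
  cell(0,1) dd: {S}
  cell(1,2) dd: {S}
  cell(2,3) dd: {S}
  cell(3,4) dd: {S}
  cell(4,5) da: ∅
  cell(0,2) ddd: ∅
  cell(1,3) ddd: ∅
  cell(2,4) ddd: ∅
  cell(3,5) dda: {X4}  orig:{}
  cell(0,3) dddd: ∅
  cell(1,4) dddd: ∅
  cell(2,5) ddda: ∅
  cell(0,4) ddddd: ∅
  cell(1,5) dddda: {A}
  cell(0,5) ddddda: {S}

S ∈ T[0,5] ⇒ YES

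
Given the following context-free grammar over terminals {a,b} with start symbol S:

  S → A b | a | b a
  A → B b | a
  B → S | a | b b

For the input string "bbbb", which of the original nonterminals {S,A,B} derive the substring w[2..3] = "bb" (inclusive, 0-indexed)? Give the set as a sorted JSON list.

Convert to CNF:
  S -> A T0 | T0 T1 | a
  A -> B T0 | a
  B -> A T0 | T0 T0 | T0 T1 | a
  T0 -> b
  T1 -> a

CYK table (by increasing span), restricted to cells inside w[2..3]:
  [2..2]={T0}  "b"  orig:{}
  [3..3]={T0}  "b"  orig:{}
  [2..3]={B}  "bb"

Original NTs in T[2,3] deriving "bb": ["B"]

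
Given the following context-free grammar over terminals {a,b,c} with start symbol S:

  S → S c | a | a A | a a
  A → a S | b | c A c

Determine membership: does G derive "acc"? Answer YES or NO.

CNF form of G:
  S -> S T1 | T0 A | T0 T0 | a
  A -> T0 S | T1 X2 | b
  T0 -> a
  T1 -> c
  X2 -> A T1

CYK fill:
  T[0,0] 'a' = {S,T0}  orig:{S}
  T[1,1] 'c' = {T1}  orig:{}
  T[2,2] 'c' = {T1}  orig:{}
  T[0,1] 'ac' = {S}
  T[1,2] 'cc' = ∅
  T[0,2] 'acc' = {S}

S ∈ T[0,2] ⇒ YES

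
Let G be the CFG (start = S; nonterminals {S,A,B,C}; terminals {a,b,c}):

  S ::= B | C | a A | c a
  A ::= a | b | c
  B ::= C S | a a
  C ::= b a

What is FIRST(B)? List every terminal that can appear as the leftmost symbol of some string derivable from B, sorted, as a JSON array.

FIRST iteration:
round 1:
  A via A→a: +{a}
  A via A→b: +{b}
  A via A→c: +{c}
  B via B→a a: +{a}
  C via C→b a: +{b}
  S via S→B: +{a}
  S via S→C: +{b}
  S via S→c a: +{c}
  FIRST[S]={a,b,c}  FIRST[A]={a,b,c}  FIRST[B]={a}  FIRST[C]={b}
round 2:
  B via B→C S: +{b}
  FIRST[S]={a,b,c}  FIRST[A]={a,b,c}  FIRST[B]={a,b}  FIRST[C]={b}
round 3: — fixpoint
  FIRST[S]={a,b,c}  FIRST[A]={a,b,c}  FIRST[B]={a,b}  FIRST[C]={b}

FIRST(B) = ["a", "b"]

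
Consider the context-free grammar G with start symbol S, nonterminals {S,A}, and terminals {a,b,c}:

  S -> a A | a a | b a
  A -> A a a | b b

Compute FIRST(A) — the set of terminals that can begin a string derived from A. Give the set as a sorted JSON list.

Compute FIRST by fixpoint:
iter 1:
  A via A→b b: +{b}
  S via S→a A: +{a}
  S via S→b a: +{b}
  FIRST[S]={a,b}  FIRST[A]={b}
iter 2: (no change)
  FIRST[S]={a,b}  FIRST[A]={b}

FIRST(A) = ["b"]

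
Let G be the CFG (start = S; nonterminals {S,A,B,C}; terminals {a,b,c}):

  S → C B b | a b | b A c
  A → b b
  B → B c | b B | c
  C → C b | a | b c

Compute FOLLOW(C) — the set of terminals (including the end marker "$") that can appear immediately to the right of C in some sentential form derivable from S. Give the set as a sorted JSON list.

Compute FIRST by fixpoint:
pass 1:
  A via A→b b: +{b}
  B via B→b B: +{b}
  B via B→c: +{c}
  C via C→a: +{a}
  C via C→b c: +{b}
  S via S→C B b: +{a,b}
  FIRST[S]={a,b}  FIRST[A]={b}  FIRST[B]={b,c}  FIRST[C]={a,b}
pass 2: (stable)
  FIRST[S]={a,b}  FIRST[A]={b}  FIRST[B]={b,c}  FIRST[C]={a,b}

FOLLOW iteration:
FOLLOW(S) := {$}
pass 1:
  B→B c: FOLLOW(B) ⊇ FIRST(c) = {c}; new: +{c}
  C→C b: FOLLOW(C) ⊇ FIRST(b) = {b}; new: +{b}
  S→C B b: FOLLOW(C) ⊇ FIRST(B) = {b,c}; new: +{c}
  S→C B b: FOLLOW(B) ⊇ FIRST(b) = {b}; new: +{b}
  S→b A c: FOLLOW(A) ⊇ FIRST(c) = {c}; new: +{c}
  FOLLOW(S)={$}  FOLLOW(A)={c}  FOLLOW(B)={b,c}  FOLLOW(C)={b,c}
pass 2: — fixpoint
  FOLLOW(S)={$}  FOLLOW(A)={c}  FOLLOW(B)={b,c}  FOLLOW(C)={b,c}

FOLLOW(C) = ["b", "c"]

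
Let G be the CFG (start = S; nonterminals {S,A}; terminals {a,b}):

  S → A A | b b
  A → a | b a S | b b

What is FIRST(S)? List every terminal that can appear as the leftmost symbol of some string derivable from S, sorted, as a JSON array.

Compute FIRST by fixpoint:
iter 1:
  A via A→a: +{a}
  A via A→b a S: +{b}
  S via S→A A: +{a,b}
  FIRST[S]={a,b}  FIRST[A]={a,b}
iter 2: — fixpoint
  FIRST[S]={a,b}  FIRST[A]={a,b}

FIRST(S) = ["a", "b"]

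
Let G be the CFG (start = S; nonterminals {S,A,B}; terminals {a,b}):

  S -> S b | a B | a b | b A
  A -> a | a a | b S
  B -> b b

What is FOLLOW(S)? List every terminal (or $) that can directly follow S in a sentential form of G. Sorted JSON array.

Compute FIRST by fixpoint:
[1]
  A via A→a: +{a}
  A via A→b S: +{b}
  B via B→b b: +{b}
  S via S→a B: +{a}
  S via S→b A: +{b}
  S: {a,b}  A: {a,b}  B: {b}
[2] (no change)
  S: {a,b}  A: {a,b}  B: {b}

FOLLOW iteration:
initialize: $ ∈ FOLLOW(S)
round 1:
  S→S b: FOLLOW(S) ⊇ FIRST(b) = {b}; new: +{b}
  S→a B: FOLLOW(B) ⊇ FOLLOW(S) ⊇ {$,b}; new: +{$,b}
  S→b A: FOLLOW(A) ⊇ FOLLOW(S) ⊇ {$,b}; new: +{$,b}
  S: {$,b}  A: {$,b}  B: {$,b}
round 2: (stable)
  S: {$,b}  A: {$,b}  B: {$,b}

FOLLOW(S) = ["$", "b"]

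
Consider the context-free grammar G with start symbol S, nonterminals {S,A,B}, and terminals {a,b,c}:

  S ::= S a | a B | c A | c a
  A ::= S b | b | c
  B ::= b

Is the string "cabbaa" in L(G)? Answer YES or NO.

Convert to CNF:
  S -> S T1 | T1 B | T2 A | T2 T1
  A -> S T0 | b | c
  B -> b
  T0 -> b
  T1 -> a
  T2 -> c

CYK fill:
  T[0,0] 'c' = {A,T2}  orig:{A}
  T[1,1] 'a' = {T1}  orig:{}
  T[2,2] 'b' = {A,B,T0}  orig:{A,B}
  T[3,3] 'b' = {A,B,T0}  orig:{A,B}
  T[4,4] 'a' = {T1}  orig:{}
  T[5,5] 'a' = {T1}  orig:{}
  T[0,1] 'ca' = {S}
  T[1,2] 'ab' = {S}
  T[2,3] 'bb' = ∅
  T[3,4] 'ba' = ∅
  T[4,5] 'aa' = ∅
  T[0,2] 'cab' = {A}
  T[1,3] 'abb' = {A}
  T[2,4] 'bba' = ∅
  T[3,5] 'baa' = ∅
  T[0,3] 'cabb' = {S}
  T[1,4] 'abba' = ∅
  T[2,5] 'bbaa' = ∅
  T[0,4] 'cabba' = {S}
  T[1,5] 'abbaa' = ∅
  T[0,5] 'cabbaa' = {S}

S ∈ T[0,5] ⇒ YES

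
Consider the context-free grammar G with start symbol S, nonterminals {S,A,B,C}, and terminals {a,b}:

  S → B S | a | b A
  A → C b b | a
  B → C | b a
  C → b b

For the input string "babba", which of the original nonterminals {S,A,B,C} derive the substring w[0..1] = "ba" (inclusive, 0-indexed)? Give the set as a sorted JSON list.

Convert to CNF:
  S -> B S | T0 A | a
  A -> C X2 | a
  B -> T0 T0 | T0 T1
  C -> T0 T0
  T0 -> b
  T1 -> a
  X2 -> T0 T0

Fill CYK table bottom-up — only the sub-triangle for w[0..1]:
  cell(0,0) b: {T0}  orig:{}
  cell(1,1) a: {A,S,T1}  orig:{A,S}
  cell(0,1) ba: {B,S}

Original NTs in T[0,1] deriving "ba": ["B", "S"]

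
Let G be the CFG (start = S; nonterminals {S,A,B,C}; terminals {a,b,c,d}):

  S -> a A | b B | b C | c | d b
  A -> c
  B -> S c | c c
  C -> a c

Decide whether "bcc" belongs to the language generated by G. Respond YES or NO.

Convert to CNF:
  S -> T1 A | T2 B | T2 C | T3 T2 | c
  A -> c
  B -> S T0 | T0 T0
  C -> T1 T0
  T0 -> c
  T1 -> a
  T2 -> b
  T3 -> d

Fill CYK table bottom-up:
  [0..0]={T2}  "b"  orig:{}
  [1..1]={A,S,T0}  "c"  orig:{A,S}
  [2..2]={A,S,T0}  "c"  orig:{A,S}
  [0..1]=∅  "bc"
  [1..2]={B}  "cc"
  [0..2]={S}  "bcc"

S ∈ T[0,2] ⇒ YES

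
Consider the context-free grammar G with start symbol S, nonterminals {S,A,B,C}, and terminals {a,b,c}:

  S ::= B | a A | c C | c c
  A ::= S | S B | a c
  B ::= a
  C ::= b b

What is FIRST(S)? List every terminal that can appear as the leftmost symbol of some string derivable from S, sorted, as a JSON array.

Compute FIRST by fixpoint:
round 1:
  A via A→a c: +{a}
  B via B→a: +{a}
  C via C→b b: +{b}
  S via S→B: +{a}
  S via S→c C: +{c}
  FIRST(S)={a,c}  FIRST(A)={a}  FIRST(B)={a}  FIRST(C)={b}
round 2:
  A via A→S: +{c}
  FIRST(S)={a,c}  FIRST(A)={a,c}  FIRST(B)={a}  FIRST(C)={b}
round 3: done
  FIRST(S)={a,c}  FIRST(A)={a,c}  FIRST(B)={a}  FIRST(C)={b}

FIRST(S) = ["a", "c"]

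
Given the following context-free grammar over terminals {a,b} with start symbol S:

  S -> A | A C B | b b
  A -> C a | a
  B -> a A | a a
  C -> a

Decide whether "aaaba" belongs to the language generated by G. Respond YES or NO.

Convert to CNF:
  S -> A X2 | C T0 | T1 T1 | a
  A -> C T0 | a
  B -> T0 A | T0 T0
  C -> a
  T0 -> a
  T1 -> b
  X2 -> C B

Fill CYK table bottom-up:
  [0..0]={A,C,S,T0}  "a"  orig:{A,C,S}
  [1..1]={A,C,S,T0}  "a"  orig:{A,C,S}
  [2..2]={A,C,S,T0}  "a"  orig:{A,C,S}
  [3..3]={T1}  "b"  orig:{}
  [4..4]={A,C,S,T0}  "a"  orig:{A,C,S}
  [0..1]={A,B,S}  "aa"
  [1..2]={A,B,S}  "aa"
  [2..3]=∅  "ab"
  [3..4]=∅  "ba"
  [0..2]={B,X2}  "aaa"  orig:{B}
  [1..3]=∅  "aab"
  [2..4]=∅  "aba"
  [0..3]=∅  "aaab"
  [1..4]=∅  "aaba"
  [0..4]=∅  "aaaba"

S ∉ T[0,4] ⇒ NO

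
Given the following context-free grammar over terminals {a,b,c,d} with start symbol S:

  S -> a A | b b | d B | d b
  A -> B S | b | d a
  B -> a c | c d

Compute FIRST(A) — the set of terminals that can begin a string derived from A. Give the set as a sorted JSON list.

Compute FIRST by fixpoint:
iter 1:
  A via A→b: +{b}
  A via A→d a: +{d}
  B via B→a c: +{a}
  B via B→c d: +{c}
  S via S→a A: +{a}
  S via S→b b: +{b}
  S via S→d B: +{d}
  FIRST[S]={a,b,d}  FIRST[A]={b,d}  FIRST[B]={a,c}
iter 2:
  A via A→B S: +{a,c}
  FIRST[S]={a,b,d}  FIRST[A]={a,b,c,d}  FIRST[B]={a,c}
iter 3: — fixpoint
  FIRST[S]={a,b,d}  FIRST[A]={a,b,c,d}  FIRST[B]={a,c}

FIRST(A) = ["a", "b", "c", "d"]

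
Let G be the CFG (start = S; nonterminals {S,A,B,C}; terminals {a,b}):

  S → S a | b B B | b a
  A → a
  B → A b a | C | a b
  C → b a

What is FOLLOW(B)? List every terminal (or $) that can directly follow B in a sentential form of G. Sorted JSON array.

FIRST iteration:
round 1:
  A via A→a: +{a}
  B via B→A b a: +{a}
  C via C→b a: +{b}
  S via S→b B B: +{b}
  FIRST[S]={b}  FIRST[A]={a}  FIRST[B]={a}  FIRST[C]={b}
round 2:
  B via B→C: +{b}
  FIRST[S]={b}  FIRST[A]={a}  FIRST[B]={a,b}  FIRST[C]={b}
round 3: (stable)
  FIRST[S]={b}  FIRST[A]={a}  FIRST[B]={a,b}  FIRST[C]={b}

FOLLOW sets:
initialize: $ ∈ FOLLOW(S)
pass 1:
  B→A b a: FOLLOW(A) ⊇ FIRST(b) = {b}; new: +{b}
  S→S a: FOLLOW(S) ⊇ FIRST(a) = {a}; new: +{a}
  S→b B B: FOLLOW(B) ⊇ FIRST(B) = {a,b}; new: +{a,b}
  S→b B B: FOLLOW(B) ⊇ FOLLOW(S) ⊇ {$,a}; new: +{$}
  FOLLOW[S]={$,a}  FOLLOW[A]={b}  FOLLOW[B]={$,a,b}  FOLLOW[C]={}
pass 2:
  B→C: FOLLOW(C) ⊇ FOLLOW(B) ⊇ {$,a,b}; new: +{$,a,b}
  FOLLOW[S]={$,a}  FOLLOW[A]={b}  FOLLOW[B]={$,a,b}  FOLLOW[C]={$,a,b}
pass 3: done
  FOLLOW[S]={$,a}  FOLLOW[A]={b}  FOLLOW[B]={$,a,b}  FOLLOW[C]={$,a,b}

FOLLOW(B) = ["$", "a", "b"]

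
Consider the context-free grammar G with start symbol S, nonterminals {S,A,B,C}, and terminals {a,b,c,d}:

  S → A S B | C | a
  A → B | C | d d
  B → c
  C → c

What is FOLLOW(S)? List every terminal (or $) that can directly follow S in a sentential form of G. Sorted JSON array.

Compute FIRST by fixpoint:
pass 1:
  A via A→d d: +{d}
  B via B→c: +{c}
  C via C→c: +{c}
  S via S→A S B: +{d}
  S via S→C: +{c}
  S via S→a: +{a}
  S: {a,c,d}  A: {d}  B: {c}  C: {c}
pass 2:
  A via A→B: +{c}
  S: {a,c,d}  A: {c,d}  B: {c}  C: {c}
pass 3: — fixpoint
  S: {a,c,d}  A: {c,d}  B: {c}  C: {c}

FOLLOW sets:
seed FOLLOW(S) with $
pass 1:
  S→A S B: FOLLOW(A) ⊇ FIRST(S) = {a,c,d}; new: +{a,c,d}
  S→A S B: FOLLOW(S) ⊇ FIRST(B) = {c}; new: +{c}
  S→A S B: FOLLOW(B) ⊇ FOLLOW(S) ⊇ {$,c}; new: +{$,c}
  S→C: FOLLOW(C) ⊇ FOLLOW(S) ⊇ {$,c}; new: +{$,c}
  FOLLOW(S)={$,c}  FOLLOW(A)={a,c,d}  FOLLOW(B)={$,c}  FOLLOW(C)={$,c}
pass 2:
  A→B: FOLLOW(B) ⊇ FOLLOW(A) ⊇ {a,c,d}; new: +{a,d}
  A→C: FOLLOW(C) ⊇ FOLLOW(A) ⊇ {a,c,d}; new: +{a,d}
  FOLLOW(S)={$,c}  FOLLOW(A)={a,c,d}  FOLLOW(B)={$,a,c,d}  FOLLOW(C)={$,a,c,d}
pass 3: (no change)
  FOLLOW(S)={$,c}  FOLLOW(A)={a,c,d}  FOLLOW(B)={$,a,c,d}  FOLLOW(C)={$,a,c,d}

FOLLOW(S) = ["$", "c"]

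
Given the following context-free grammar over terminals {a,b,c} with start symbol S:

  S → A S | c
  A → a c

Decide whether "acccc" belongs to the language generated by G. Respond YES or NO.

CNF form of G:
  S -> A S | c
  A -> T0 T1
  T0 -> a
  T1 -> c

Fill CYK table bottom-up:
  [0..0]={T0}  "a"  orig:{}
  [1..1]={S,T1}  "c"  orig:{S}
  [2..2]={S,T1}  "c"  orig:{S}
  [3..3]={S,T1}  "c"  orig:{S}
  [4..4]={S,T1}  "c"  orig:{S}
  [0..1]={A}  "ac"
  [1..2]=∅  "cc"
  [2..3]=∅  "cc"
  [3..4]=∅  "cc"
  [0..2]={S}  "acc"
  [1..3]=∅  "ccc"
  [2..4]=∅  "ccc"
  [0..3]=∅  "accc"
  [1..4]=∅  "cccc"
  [0..4]=∅  "acccc"

S ∉ T[0,4] ⇒ NO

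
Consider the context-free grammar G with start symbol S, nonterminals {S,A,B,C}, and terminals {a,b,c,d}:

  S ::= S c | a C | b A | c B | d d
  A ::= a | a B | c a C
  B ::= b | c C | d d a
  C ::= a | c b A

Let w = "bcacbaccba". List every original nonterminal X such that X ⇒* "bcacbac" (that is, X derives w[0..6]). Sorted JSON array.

CNF form of G:
  S -> S T1 | T0 C | T1 B | T2 T2 | T3 A
  A -> T0 B | T1 X4 | a
  B -> T1 C | T2 X5 | b
  C -> T1 X6 | a
  T0 -> a
  T1 -> c
  T2 -> d
  T3 -> b
  X4 -> T0 C
  X5 -> T2 T0
  X6 -> T3 A

Fill CYK table bottom-up, restricted to cells inside w[0..6]:
  cell(0,0) b: {B,T3}  orig:{B}
  cell(1,1) c: {T1}  orig:{}
  cell(2,2) a: {A,C,T0}  orig:{A,C}
  cell(3,3) c: {T1}  orig:{}
  cell(4,4) b: {B,T3}  orig:{B}
  cell(5,5) a: {A,C,T0}  orig:{A,C}
  cell(6,6) c: {T1}  orig:{}
  cell(0,1) bc: ∅
  cell(1,2) ca: {B}
  cell(2,3) ac: ∅
  cell(3,4) cb: {S}
  cell(4,5) ba: {S,X6}  orig:{S}
  cell(5,6) ac: ∅
  cell(0,2) bca: ∅
  cell(1,3) cac: ∅
  cell(2,4) acb: ∅
  cell(3,5) cba: {C}
  cell(4,6) bac: {S}
  cell(0,3) bcac: ∅
  cell(1,4) cacb: ∅
  cell(2,5) acba: {S,X4}  orig:{S}
  cell(3,6) cbac: ∅
  cell(0,4) bcacb: ∅
  cell(1,5) cacba: {A}
  cell(2,6) acbac: {S}
  cell(0,5) bcacba: {S,X6}  orig:{S}
  cell(1,6) cacbac: ∅
  cell(0,6) bcacbac: {S}

Original NTs in T[0,6] deriving "bcacbac": ["S"]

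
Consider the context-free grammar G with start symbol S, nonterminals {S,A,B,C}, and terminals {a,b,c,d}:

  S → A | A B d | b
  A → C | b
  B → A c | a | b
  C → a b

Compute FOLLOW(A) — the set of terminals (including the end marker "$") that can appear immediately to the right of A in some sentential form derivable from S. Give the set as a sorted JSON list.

FIRST sets, iterate to fixpoint:
[1]
  A via A→b: +{b}
  B via B→A c: +{b}
  B via B→a: +{a}
  C via C→a b: +{a}
  S via S→A: +{b}
  FIRST[S]={b}  FIRST[A]={b}  FIRST[B]={a,b}  FIRST[C]={a}
[2]
  A via A→C: +{a}
  S via S→A: +{a}
  FIRST[S]={a,b}  FIRST[A]={a,b}  FIRST[B]={a,b}  FIRST[C]={a}
[3] (no change)
  FIRST[S]={a,b}  FIRST[A]={a,b}  FIRST[B]={a,b}  FIRST[C]={a}

Compute FOLLOW by fixpoint:
FOLLOW(S) := {$}
[1]
  B→A c: FOLLOW(A) ⊇ FIRST(c) = {c}; new: +{c}
  S→A: FOLLOW(A) ⊇ FOLLOW(S) ⊇ {$}; new: +{$}
  S→A B d: FOLLOW(A) ⊇ FIRST(B) = {a,b}; new: +{a,b}
  S→A B d: FOLLOW(B) ⊇ FIRST(d) = {d}; new: +{d}
  FOLLOW[S]={$}  FOLLOW[A]={$,a,b,c}  FOLLOW[B]={d}  FOLLOW[C]={}
[2]
  A→C: FOLLOW(C) ⊇ FOLLOW(A) ⊇ {$,a,b,c}; new: +{$,a,b,c}
  FOLLOW[S]={$}  FOLLOW[A]={$,a,b,c}  FOLLOW[B]={d}  FOLLOW[C]={$,a,b,c}
[3] — fixpoint
  FOLLOW[S]={$}  FOLLOW[A]={$,a,b,c}  FOLLOW[B]={d}  FOLLOW[C]={$,a,b,c}

FOLLOW(A) = ["$", "a", "b", "c"]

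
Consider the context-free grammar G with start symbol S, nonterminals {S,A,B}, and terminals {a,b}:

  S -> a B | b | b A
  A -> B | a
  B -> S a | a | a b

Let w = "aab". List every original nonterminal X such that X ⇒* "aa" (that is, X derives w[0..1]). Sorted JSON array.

CNF form of G:
  S -> T0 B | T1 A | b
  A -> S T0 | T0 T1 | a
  B -> S T0 | T0 T1 | a
  T0 -> a
  T1 -> b

CYK table (by increasing span) (cells [i..j] with 0 ≤ i ≤ j ≤ 1 only):
  T[0,0] 'a' = {A,B,T0}  orig:{A,B}
  T[1,1] 'a' = {A,B,T0}  orig:{A,B}
  T[0,1] 'aa' = {S}

Original NTs in T[0,1] deriving "aa": ["S"]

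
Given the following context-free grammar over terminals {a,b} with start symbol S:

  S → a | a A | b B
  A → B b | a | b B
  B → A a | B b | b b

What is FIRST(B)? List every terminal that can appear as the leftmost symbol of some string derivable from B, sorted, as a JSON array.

FIRST iteration:
[1]
  A via A→a: +{a}
  A via A→b B: +{b}
  B via B→A a: +{a,b}
  S via S→a: +{a}
  S via S→b B: +{b}
  FIRST(S)={a,b}  FIRST(A)={a,b}  FIRST(B)={a,b}
[2] done
  FIRST(S)={a,b}  FIRST(A)={a,b}  FIRST(B)={a,b}

FIRST(B) = ["a", "b"]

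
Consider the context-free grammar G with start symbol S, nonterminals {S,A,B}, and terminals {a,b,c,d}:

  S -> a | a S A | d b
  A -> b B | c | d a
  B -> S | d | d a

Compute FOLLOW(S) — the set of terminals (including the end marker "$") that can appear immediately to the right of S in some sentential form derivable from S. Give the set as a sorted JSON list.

FIRST sets, iterate to fixpoint:
round 1:
  A via A→b B: +{b}
  A via A→c: +{c}
  A via A→d a: +{d}
  B via B→d: +{d}
  S via S→a: +{a}
  S via S→d b: +{d}
  FIRST[S]={a,d}  FIRST[A]={b,c,d}  FIRST[B]={d}
round 2:
  B via B→S: +{a}
  FIRST[S]={a,d}  FIRST[A]={b,c,d}  FIRST[B]={a,d}
round 3: (no change)
  FIRST[S]={a,d}  FIRST[A]={b,c,d}  FIRST[B]={a,d}

FOLLOW sets:
initialize: $ ∈ FOLLOW(S)
pass 1:
  S→a S A: FOLLOW(S) ⊇ FIRST(A) = {b,c,d}; new: +{b,c,d}
  S→a S A: FOLLOW(A) ⊇ FOLLOW(S) ⊇ {$,b,c,d}; new: +{$,b,c,d}
  FOLLOW[S]={$,b,c,d}  FOLLOW[A]={$,b,c,d}  FOLLOW[B]={}
pass 2:
  A→b B: FOLLOW(B) ⊇ FOLLOW(A) ⊇ {$,b,c,d}; new: +{$,b,c,d}
  FOLLOW[S]={$,b,c,d}  FOLLOW[A]={$,b,c,d}  FOLLOW[B]={$,b,c,d}
pass 3: (stable)
  FOLLOW[S]={$,b,c,d}  FOLLOW[A]={$,b,c,d}  FOLLOW[B]={$,b,c,d}

FOLLOW(S) = ["$", "b", "c", "d"]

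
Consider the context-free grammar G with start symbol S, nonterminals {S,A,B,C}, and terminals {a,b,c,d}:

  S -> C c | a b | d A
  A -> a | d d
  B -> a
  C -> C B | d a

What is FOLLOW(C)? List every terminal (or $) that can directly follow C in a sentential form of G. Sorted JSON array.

FIRST sets, iterate to fixpoint:
[1]
  A via A→a: +{a}
  A via A→d d: +{d}
  B via B→a: +{a}
  C via C→d a: +{d}
  S via S→C c: +{d}
  S via S→a b: +{a}
  FIRST[S]={a,d}  FIRST[A]={a,d}  FIRST[B]={a}  FIRST[C]={d}
[2] (stable)
  FIRST[S]={a,d}  FIRST[A]={a,d}  FIRST[B]={a}  FIRST[C]={d}

FOLLOW iteration:
initialize: $ ∈ FOLLOW(S)
round 1:
  C→C B: FOLLOW(C) ⊇ FIRST(B) = {a}; new: +{a}
  C→C B: FOLLOW(B) ⊇ FOLLOW(C) ⊇ {a}; new: +{a}
  S→C c: FOLLOW(C) ⊇ FIRST(c) = {c}; new: +{c}
  S→d A: FOLLOW(A) ⊇ FOLLOW(S) ⊇ {$}; new: +{$}
  FOLLOW[S]={$}  FOLLOW[A]={$}  FOLLOW[B]={a}  FOLLOW[C]={a,c}
round 2:
  C→C B: FOLLOW(B) ⊇ FOLLOW(C) ⊇ {a,c}; new: +{c}
  FOLLOW[S]={$}  FOLLOW[A]={$}  FOLLOW[B]={a,c}  FOLLOW[C]={a,c}
round 3: (stable)
  FOLLOW[S]={$}  FOLLOW[A]={$}  FOLLOW[B]={a,c}  FOLLOW[C]={a,c}

FOLLOW(C) = ["a", "c"]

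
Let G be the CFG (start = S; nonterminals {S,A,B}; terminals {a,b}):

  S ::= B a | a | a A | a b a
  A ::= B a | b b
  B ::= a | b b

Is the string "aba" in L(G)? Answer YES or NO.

Convert to CNF:
  S -> B T0 | T0 A | T0 X2 | a
  A -> B T0 | T1 T1
  B -> T1 T1 | a
  T0 -> a
  T1 -> b
  X2 -> T1 T0

Fill CYK table bottom-up:
  [0..0]={B,S,T0}  "a"  orig:{B,S}
  [1..1]={T1}  "b"  orig:{}
  [2..2]={B,S,T0}  "a"  orig:{B,S}
  [0..1]=∅  "ab"
  [1..2]={X2}  "ba"  orig:{}
  [0..2]={S}  "aba"

S ∈ T[0,2] ⇒ YES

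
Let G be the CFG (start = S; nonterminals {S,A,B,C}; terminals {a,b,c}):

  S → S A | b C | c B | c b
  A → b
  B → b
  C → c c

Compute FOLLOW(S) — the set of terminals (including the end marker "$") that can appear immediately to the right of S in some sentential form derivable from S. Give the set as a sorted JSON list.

Compute FIRST by fixpoint:
pass 1:
  A via A→b: +{b}
  B via B→b: +{b}
  C via C→c c: +{c}
  S via S→b C: +{b}
  S via S→c B: +{c}
  S: {b,c}  A: {b}  B: {b}  C: {c}
pass 2: (stable)
  S: {b,c}  A: {b}  B: {b}  C: {c}

FOLLOW sets:
FOLLOW(S) := {$}
[1]
  S→S A: FOLLOW(S) ⊇ FIRST(A) = {b}; new: +{b}
  S→S A: FOLLOW(A) ⊇ FOLLOW(S) ⊇ {$,b}; new: +{$,b}
  S→b C: FOLLOW(C) ⊇ FOLLOW(S) ⊇ {$,b}; new: +{$,b}
  S→c B: FOLLOW(B) ⊇ FOLLOW(S) ⊇ {$,b}; new: +{$,b}
  FOLLOW[S]={$,b}  FOLLOW[A]={$,b}  FOLLOW[B]={$,b}  FOLLOW[C]={$,b}
[2] — fixpoint
  FOLLOW[S]={$,b}  FOLLOW[A]={$,b}  FOLLOW[B]={$,b}  FOLLOW[C]={$,b}

FOLLOW(S) = ["$", "b"]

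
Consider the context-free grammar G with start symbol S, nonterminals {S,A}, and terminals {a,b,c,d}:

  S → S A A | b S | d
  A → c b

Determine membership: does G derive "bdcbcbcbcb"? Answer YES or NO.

CNF form of G:
  S -> S X2 | T1 S | d
  A -> T0 T1
  T0 -> c
  T1 -> b
  X2 -> A A

CYK fill:
  [0..0]={T1}  "b"  orig:{}
  [1..1]={S}  "d"
  [2..2]={T0}  "c"  orig:{}
  [3..3]={T1}  "b"  orig:{}
  [4..4]={T0}  "c"  orig:{}
  [5..5]={T1}  "b"  orig:{}
  [6..6]={T0}  "c"  orig:{}
  [7..7]={T1}  "b"  orig:{}
  [8..8]={T0}  "c"  orig:{}
  [9..9]={T1}  "b"  orig:{}
  [0..1]={S}  "bd"
  [1..2]=∅  "dc"
  [2..3]={A}  "cb"
  [3..4]=∅  "bc"
  [4..5]={A}  "cb"
  [5..6]=∅  "bc"
  [6..7]={A}  "cb"
  [7..8]=∅  "bc"
  [8..9]={A}  "cb"
  [0..2]=∅  "bdc"
  [1..3]=∅  "dcb"
  [2..4]=∅  "cbc"
  [3..5]=∅  "bcb"
  [4..6]=∅  "cbc"
  [5..7]=∅  "bcb"
  [6..8]=∅  "cbc"
  [7..9]=∅  "bcb"
  [0..3]=∅  "bdcb"
  [1..4]=∅  "dcbc"
  [2..5]={X2}  "cbcb"  orig:{}
  [3..6]=∅  "bcbc"
  [4..7]={X2}  "cbcb"  orig:{}
  [5..8]=∅  "bcbc"
  [6..9]={X2}  "cbcb"  orig:{}
  [0..4]=∅  "bdcbc"
  [1..5]={S}  "dcbcb"
  [2..6]=∅  "cbcbc"
  [3..7]=∅  "bcbcb"
  [4..8]=∅  "cbcbc"
  [5..9]=∅  "bcbcb"
  [0..5]={S}  "bdcbcb"
  [1..6]=∅  "dcbcbc"
  [2..7]=∅  "cbcbcb"
  [3..8]=∅  "bcbcbc"
  [4..9]=∅  "cbcbcb"
  [0..6]=∅  "bdcbcbc"
  [1..7]=∅  "dcbcbcb"
  [2..8]=∅  "cbcbcbc"
  [3..9]=∅  "bcbcbcb"
  [0..7]=∅  "bdcbcbcb"
  [1..8]=∅  "dcbcbcbc"
  [2..9]=∅  "cbcbcbcb"
  [0..8]=∅  "bdcbcbcbc"
  [1..9]={S}  "dcbcbcbcb"
  [0..9]={S}  "bdcbcbcbcb"

S ∈ T[0,9] ⇒ YES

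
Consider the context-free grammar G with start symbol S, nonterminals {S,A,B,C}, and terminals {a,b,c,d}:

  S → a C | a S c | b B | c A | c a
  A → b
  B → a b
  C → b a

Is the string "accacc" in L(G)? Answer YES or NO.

Convert to CNF:
  S -> T0 C | T0 X3 | T1 B | T2 A | T2 T0
  A -> b
  B -> T0 T1
  C -> T1 T0
  T0 -> a
  T1 -> b
  T2 -> c
  X3 -> S T2

CYK fill:
  T[0,0] 'a' = {T0}  orig:{}
  T[1,1] 'c' = {T2}  orig:{}
  T[2,2] 'c' = {T2}  orig:{}
  T[3,3] 'a' = {T0}  orig:{}
  T[4,4] 'c' = {T2}  orig:{}
  T[5,5] 'c' = {T2}  orig:{}
  T[0,1] 'ac' = ∅
  T[1,2] 'cc' = ∅
  T[2,3] 'ca' = {S}
  T[3,4] 'ac' = ∅
  T[4,5] 'cc' = ∅
  T[0,2] 'acc' = ∅
  T[1,3] 'cca' = ∅
  T[2,4] 'cac' = {X3}  orig:{}
  T[3,5] 'acc' = ∅
  T[0,3] 'acca' = ∅
  T[1,4] 'ccac' = ∅
  T[2,5] 'cacc' = ∅
  T[0,4] 'accac' = ∅
  T[1,5] 'ccacc' = ∅
  T[0,5] 'accacc' = ∅

S ∉ T[0,5] ⇒ NO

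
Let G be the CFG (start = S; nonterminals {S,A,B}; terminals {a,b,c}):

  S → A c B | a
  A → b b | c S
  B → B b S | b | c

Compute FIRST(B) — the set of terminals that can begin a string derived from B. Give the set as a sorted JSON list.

FIRST sets, iterate to fixpoint:
pass 1:
  A via A→b b: +{b}
  A via A→c S: +{c}
  B via B→b: +{b}
  B via B→c: +{c}
  S via S→A c B: +{b,c}
  S via S→a: +{a}
  FIRST(S)={a,b,c}  FIRST(A)={b,c}  FIRST(B)={b,c}
pass 2: (stable)
  FIRST(S)={a,b,c}  FIRST(A)={b,c}  FIRST(B)={b,c}

FIRST(B) = ["b", "c"]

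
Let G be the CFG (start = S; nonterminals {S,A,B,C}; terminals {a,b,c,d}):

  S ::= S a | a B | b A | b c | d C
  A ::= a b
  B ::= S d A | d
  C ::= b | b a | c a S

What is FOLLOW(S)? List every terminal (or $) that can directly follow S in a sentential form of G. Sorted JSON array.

FIRST sets, iterate to fixpoint:
pass 1:
  A via A→a b: +{a}
  B via B→d: +{d}
  C via C→b: +{b}
  C via C→c a S: +{c}
  S via S→a B: +{a}
  S via S→b A: +{b}
  S via S→d C: +{d}
  S: {a,b,d}  A: {a}  B: {d}  C: {b,c}
pass 2:
  B via B→S d A: +{a,b}
  S: {a,b,d}  A: {a}  B: {a,b,d}  C: {b,c}
pass 3: (no change)
  S: {a,b,d}  A: {a}  B: {a,b,d}  C: {b,c}

FOLLOW iteration:
FOLLOW(S) := {$}
[1]
  B→S d A: FOLLOW(S) ⊇ FIRST(d) = {d}; new: +{d}
  S→S a: FOLLOW(S) ⊇ FIRST(a) = {a}; new: +{a}
  S→a B: FOLLOW(B) ⊇ FOLLOW(S) ⊇ {$,a,d}; new: +{$,a,d}
  S→b A: FOLLOW(A) ⊇ FOLLOW(S) ⊇ {$,a,d}; new: +{$,a,d}
  S→d C: FOLLOW(C) ⊇ FOLLOW(S) ⊇ {$,a,d}; new: +{$,a,d}
  FOLLOW(S)={$,a,d}  FOLLOW(A)={$,a,d}  FOLLOW(B)={$,a,d}  FOLLOW(C)={$,a,d}
[2] done
  FOLLOW(S)={$,a,d}  FOLLOW(A)={$,a,d}  FOLLOW(B)={$,a,d}  FOLLOW(C)={$,a,d}

FOLLOW(S) = ["$", "a", "d"]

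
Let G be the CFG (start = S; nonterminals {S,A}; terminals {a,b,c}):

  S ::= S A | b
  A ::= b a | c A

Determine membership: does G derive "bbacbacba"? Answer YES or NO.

Convert to CNF:
  S -> S A | b
  A -> T0 T1 | T2 A
  T0 -> b
  T1 -> a
  T2 -> c

CYK fill:
  [0..0]={S,T0}  "b"  orig:{S}
  [1..1]={S,T0}  "b"  orig:{S}
  [2..2]={T1}  "a"  orig:{}
  [3..3]={T2}  "c"  orig:{}
  [4..4]={S,T0}  "b"  orig:{S}
  [5..5]={T1}  "a"  orig:{}
  [6..6]={T2}  "c"  orig:{}
  [7..7]={S,T0}  "b"  orig:{S}
  [8..8]={T1}  "a"  orig:{}
  [0..1]=∅  "bb"
  [1..2]={A}  "ba"
  [2..3]=∅  "ac"
  [3..4]=∅  "cb"
  [4..5]={A}  "ba"
  [5..6]=∅  "ac"
  [6..7]=∅  "cb"
  [7..8]={A}  "ba"
  [0..2]={S}  "bba"
  [1..3]=∅  "bac"
  [2..4]=∅  "acb"
  [3..5]={A}  "cba"
  [4..6]=∅  "bac"
  [5..7]=∅  "acb"
  [6..8]={A}  "cba"
  [0..3]=∅  "bbac"
  [1..4]=∅  "bacb"
  [2..5]=∅  "acba"
  [3..6]=∅  "cbac"
  [4..7]=∅  "bacb"
  [5..8]=∅  "acba"
  [0..4]=∅  "bbacb"
  [1..5]=∅  "bacba"
  [2..6]=∅  "acbac"
  [3..7]=∅  "cbacb"
  [4..8]=∅  "bacba"
  [0..5]={S}  "bbacba"
  [1..6]=∅  "bacbac"
  [2..7]=∅  "acbacb"
  [3..8]=∅  "cbacba"
  [0..6]=∅  "bbacbac"
  [1..7]=∅  "bacbacb"
  [2..8]=∅  "acbacba"
  [0..7]=∅  "bbacbacb"
  [1..8]=∅  "bacbacba"
  [0..8]={S}  "bbacbacba"

S ∈ T[0,8] ⇒ YES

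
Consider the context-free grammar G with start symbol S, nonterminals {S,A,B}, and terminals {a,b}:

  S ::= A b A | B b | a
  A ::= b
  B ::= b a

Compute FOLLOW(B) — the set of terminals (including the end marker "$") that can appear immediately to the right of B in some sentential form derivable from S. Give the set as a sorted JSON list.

Compute FIRST by fixpoint:
[1]
  A via A→b: +{b}
  B via B→b a: +{b}
  S via S→A b A: +{b}
  S via S→a: +{a}
  FIRST[S]={a,b}  FIRST[A]={b}  FIRST[B]={b}
[2] (no change)
  FIRST[S]={a,b}  FIRST[A]={b}  FIRST[B]={b}

FOLLOW iteration:
seed FOLLOW(S) with $
[1]
  S→A b A: FOLLOW(A) ⊇ FIRST(b) = {b}; new: +{b}
  S→A b A: FOLLOW(A) ⊇ FOLLOW(S) ⊇ {$}; new: +{$}
  S→B b: FOLLOW(B) ⊇ FIRST(b) = {b}; new: +{b}
  FOLLOW(S)={$}  FOLLOW(A)={$,b}  FOLLOW(B)={b}
[2] done
  FOLLOW(S)={$}  FOLLOW(A)={$,b}  FOLLOW(B)={b}

FOLLOW(B) = ["b"]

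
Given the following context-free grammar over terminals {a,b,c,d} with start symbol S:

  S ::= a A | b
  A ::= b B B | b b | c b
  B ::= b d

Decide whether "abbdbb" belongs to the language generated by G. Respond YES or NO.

Convert to CNF:
  S -> T3 A | b
  A -> T0 T0 | T0 X4 | T1 T0
  B -> T0 T2
  T0 -> b
  T1 -> c
  T2 -> d
  T3 -> a
  X4 -> B B

CYK table (by increasing span):
  cell(0,0) a: {T3}  orig:{}
  cell(1,1) b: {S,T0}  orig:{S}
  cell(2,2) b: {S,T0}  orig:{S}
  cell(3,3) d: {T2}  orig:{}
  cell(4,4) b: {S,T0}  orig:{S}
  cell(5,5) b: {S,T0}  orig:{S}
  cell(0,1) ab: ∅
  cell(1,2) bb: {A}
  cell(2,3) bd: {B}
  cell(3,4) db: ∅
  cell(4,5) bb: {A}
  cell(0,2) abb: {S}
  cell(1,3) bbd: ∅
  cell(2,4) bdb: ∅
  cell(3,5) dbb: ∅
  cell(0,3) abbd: ∅
  cell(1,4) bbdb: ∅
  cell(2,5) bdbb: ∅
  cell(0,4) abbdb: ∅
  cell(1,5) bbdbb: ∅
  cell(0,5) abbdbb: ∅

S ∉ T[0,5] ⇒ NO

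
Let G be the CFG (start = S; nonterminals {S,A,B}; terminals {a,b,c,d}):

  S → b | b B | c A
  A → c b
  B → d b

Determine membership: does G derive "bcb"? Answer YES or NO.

CNF form of G:
  S -> T0 A | T1 B | b
  A -> T0 T1
  B -> T2 T1
  T0 -> c
  T1 -> b
  T2 -> d

Fill CYK table bottom-up:
  [0..0]={S,T1}  "b"  orig:{S}
  [1..1]={T0}  "c"  orig:{}
  [2..2]={S,T1}  "b"  orig:{S}
  [0..1]=∅  "bc"
  [1..2]={A}  "cb"
  [0..2]=∅  "bcb"

S ∉ T[0,2] ⇒ NO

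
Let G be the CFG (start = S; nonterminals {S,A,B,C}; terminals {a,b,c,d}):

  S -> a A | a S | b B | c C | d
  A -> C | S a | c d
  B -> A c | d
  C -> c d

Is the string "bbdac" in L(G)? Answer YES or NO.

Convert to CNF:
  S -> T0 A | T0 S | T1 C | T3 B | d
  A -> S T0 | T1 T2
  B -> A T1 | d
  C -> T1 T2
  T0 -> a
  T1 -> c
  T2 -> d
  T3 -> b

Fill CYK table bottom-up:
  cell(0,0) b: {T3}  orig:{}
  cell(1,1) b: {T3}  orig:{}
  cell(2,2) d: {B,S,T2}  orig:{B,S}
  cell(3,3) a: {T0}  orig:{}
  cell(4,4) c: {T1}  orig:{}
  cell(0,1) bb: ∅
  cell(1,2) bd: {S}
  cell(2,3) da: {A}
  cell(3,4) ac: ∅
  cell(0,2) bbd: ∅
  cell(1,3) bda: {A}
  cell(2,4) dac: {B}
  cell(0,3) bbda: ∅
  cell(1,4) bdac: {B,S}
  cell(0,4) bbdac: {S}

S ∈ T[0,4] ⇒ YES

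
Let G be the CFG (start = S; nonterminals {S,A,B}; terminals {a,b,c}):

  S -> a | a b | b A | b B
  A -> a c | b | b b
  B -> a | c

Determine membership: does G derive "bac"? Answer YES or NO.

Convert to CNF:
  S -> T0 T2 | T2 A | T2 B | a
  A -> T0 T1 | T2 T2 | b
  B -> a | c
  T0 -> a
  T1 -> c
  T2 -> b

CYK fill:
  [0..0]={A,T2}  "b"  orig:{A}
  [1..1]={B,S,T0}  "a"  orig:{B,S}
  [2..2]={B,T1}  "c"  orig:{B}
  [0..1]={S}  "ba"
  [1..2]={A}  "ac"
  [0..2]={S}  "bac"

S ∈ T[0,2] ⇒ YES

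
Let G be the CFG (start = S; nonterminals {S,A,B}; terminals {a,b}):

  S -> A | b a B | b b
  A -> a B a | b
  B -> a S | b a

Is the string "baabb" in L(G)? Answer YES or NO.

Convert to CNF:
  S -> T0 X3 | T1 T1 | T1 X4 | b
  A -> T0 X2 | b
  B -> T0 S | T1 T0
  T0 -> a
  T1 -> b
  X2 -> B T0
  X3 -> B T0
  X4 -> T0 B

CYK table (by increasing span):
  T[0,0] 'b' = {A,S,T1}  orig:{A,S}
  T[1,1] 'a' = {T0}  orig:{}
  T[2,2] 'a' = {T0}  orig:{}
  T[3,3] 'b' = {A,S,T1}  orig:{A,S}
  T[4,4] 'b' = {A,S,T1}  orig:{A,S}
  T[0,1] 'ba' = {B}
  T[1,2] 'aa' = ∅
  T[2,3] 'ab' = {B}
  T[3,4] 'bb' = {S}
  T[0,2] 'baa' = {X2,X3}  orig:{}
  T[1,3] 'aab' = {X4}  orig:{}
  T[2,4] 'abb' = {B}
  T[0,3] 'baab' = {S}
  T[1,4] 'aabb' = {X4}  orig:{}
  T[0,4] 'baabb' = {S}

S ∈ T[0,4] ⇒ YES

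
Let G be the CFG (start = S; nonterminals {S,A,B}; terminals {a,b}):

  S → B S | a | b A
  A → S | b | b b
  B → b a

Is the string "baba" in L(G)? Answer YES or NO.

Convert to CNF:
  S -> B S | T0 A | a
  A -> B S | T0 A | T0 T0 | a | b
  B -> T0 T1
  T0 -> b
  T1 -> a

Fill CYK table bottom-up:
  T[0,0] 'b' = {A,T0}  orig:{A}
  T[1,1] 'a' = {A,S,T1}  orig:{A,S}
  T[2,2] 'b' = {A,T0}  orig:{A}
  T[3,3] 'a' = {A,S,T1}  orig:{A,S}
  T[0,1] 'ba' = {A,B,S}
  T[1,2] 'ab' = ∅
  T[2,3] 'ba' = {A,B,S}
  T[0,2] 'bab' = ∅
  T[1,3] 'aba' = ∅
  T[0,3] 'baba' = {A,S}

S ∈ T[0,3] ⇒ YES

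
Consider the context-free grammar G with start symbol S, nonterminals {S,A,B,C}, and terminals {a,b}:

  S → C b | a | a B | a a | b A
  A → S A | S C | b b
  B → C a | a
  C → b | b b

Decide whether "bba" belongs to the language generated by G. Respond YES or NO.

Convert to CNF:
  S -> C T0 | T0 A | T1 B | T1 T1 | a
  A -> S A | S C | T0 T0
  B -> C T1 | a
  C -> T0 T0 | b
  T0 -> b
  T1 -> a

Fill CYK table bottom-up:
  T[0,0] 'b' = {C,T0}  orig:{C}
  T[1,1] 'b' = {C,T0}  orig:{C}
  T[2,2] 'a' = {B,S,T1}  orig:{B,S}
  T[0,1] 'bb' = {A,C,S}
  T[1,2] 'ba' = {B}
  T[0,2] 'bba' = {B}

S ∉ T[0,2] ⇒ NO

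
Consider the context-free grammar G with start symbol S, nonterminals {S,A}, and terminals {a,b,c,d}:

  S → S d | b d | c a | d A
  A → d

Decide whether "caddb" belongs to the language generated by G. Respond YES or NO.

CNF form of G:
  S -> S T0 | T0 A | T1 T0 | T2 T3
  A -> d
  T0 -> d
  T1 -> b
  T2 -> c
  T3 -> a

CYK fill:
  cell(0,0) c: {T2}  orig:{}
  cell(1,1) a: {T3}  orig:{}
  cell(2,2) d: {A,T0}  orig:{A}
  cell(3,3) d: {A,T0}  orig:{A}
  cell(4,4) b: {T1}  orig:{}
  cell(0,1) ca: {S}
  cell(1,2) ad: ∅
  cell(2,3) dd: {S}
  cell(3,4) db: ∅
  cell(0,2) cad: {S}
  cell(1,3) add: ∅
  cell(2,4) ddb: ∅
  cell(0,3) cadd: {S}
  cell(1,4) addb: ∅
  cell(0,4) caddb: ∅

S ∉ T[0,4] ⇒ NO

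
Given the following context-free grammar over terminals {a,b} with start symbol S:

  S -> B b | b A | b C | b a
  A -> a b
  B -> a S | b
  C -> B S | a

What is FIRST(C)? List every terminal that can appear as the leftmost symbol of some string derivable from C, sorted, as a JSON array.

FIRST iteration:
iter 1:
  A via A→a b: +{a}
  B via B→a S: +{a}
  B via B→b: +{b}
  C via C→B S: +{a,b}
  S via S→B b: +{a,b}
  FIRST[S]={a,b}  FIRST[A]={a}  FIRST[B]={a,b}  FIRST[C]={a,b}
iter 2: done
  FIRST[S]={a,b}  FIRST[A]={a}  FIRST[B]={a,b}  FIRST[C]={a,b}

FIRST(C) = ["a", "b"]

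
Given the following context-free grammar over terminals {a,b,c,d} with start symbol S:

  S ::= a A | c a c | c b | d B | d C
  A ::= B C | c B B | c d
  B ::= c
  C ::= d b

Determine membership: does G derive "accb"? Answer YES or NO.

CNF form of G:
  S -> T0 T2 | T0 X5 | T1 B | T1 C | T3 A
  A -> B C | T0 T1 | T0 X4
  B -> c
  C -> T1 T2
  T0 -> c
  T1 -> d
  T2 -> b
  T3 -> a
  X4 -> B B
  X5 -> T3 T0

CYK table (by increasing span):
  T[0,0] 'a' = {T3}  orig:{}
  T[1,1] 'c' = {B,T0}  orig:{B}
  T[2,2] 'c' = {B,T0}  orig:{B}
  T[3,3] 'b' = {T2}  orig:{}
  T[0,1] 'ac' = {X5}  orig:{}
  T[1,2] 'cc' = {X4}  orig:{}
  T[2,3] 'cb' = {S}
  T[0,2] 'acc' = ∅
  T[1,3] 'ccb' = ∅
  T[0,3] 'accb' = ∅

S ∉ T[0,3] ⇒ NO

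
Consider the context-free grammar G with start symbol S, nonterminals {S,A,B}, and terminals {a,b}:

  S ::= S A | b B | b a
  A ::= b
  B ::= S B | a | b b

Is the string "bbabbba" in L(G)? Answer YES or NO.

Convert to CNF:
  S -> S A | T0 B | T0 T1
  A -> b
  B -> S B | T0 T0 | a
  T0 -> b
  T1 -> a

CYK table (by increasing span):
  cell(0,0) b: {A,T0}  orig:{A}
  cell(1,1) b: {A,T0}  orig:{A}
  cell(2,2) a: {B,T1}  orig:{B}
  cell(3,3) b: {A,T0}  orig:{A}
  cell(4,4) b: {A,T0}  orig:{A}
  cell(5,5) b: {A,T0}  orig:{A}
  cell(6,6) a: {B,T1}  orig:{B}
  cell(0,1) bb: {B}
  cell(1,2) ba: {S}
  cell(2,3) ab: ∅
  cell(3,4) bb: {B}
  cell(4,5) bb: {B}
  cell(5,6) ba: {S}
  cell(0,2) bba: ∅
  cell(1,3) bab: {S}
  cell(2,4) abb: ∅
  cell(3,5) bbb: {S}
  cell(4,6) bba: ∅
  cell(0,3) bbab: ∅
  cell(1,4) babb: {B,S}
  cell(2,5) abbb: ∅
  cell(3,6) bbba: {B}
  cell(0,4) bbabb: {S}
  cell(1,5) babbb: {B,S}
  cell(2,6) abbba: ∅
  cell(0,5) bbabbb: {S}
  cell(1,6) babbba: {B}
  cell(0,6) bbabbba: {B,S}

S ∈ T[0,6] ⇒ YES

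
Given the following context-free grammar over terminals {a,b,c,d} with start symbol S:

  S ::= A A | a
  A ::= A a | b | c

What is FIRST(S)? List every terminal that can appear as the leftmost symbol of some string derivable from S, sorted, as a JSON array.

FIRST iteration:
iter 1:
  A via A→b: +{b}
  A via A→c: +{c}
  S via S→A A: +{b,c}
  S via S→a: +{a}
  FIRST(S)={a,b,c}  FIRST(A)={b,c}
iter 2: — fixpoint
  FIRST(S)={a,b,c}  FIRST(A)={b,c}

FIRST(S) = ["a", "b", "c"]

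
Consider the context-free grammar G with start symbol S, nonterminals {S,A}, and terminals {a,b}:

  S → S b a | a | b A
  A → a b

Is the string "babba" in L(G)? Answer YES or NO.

CNF form of G:
  S -> S X2 | T1 A | a
  A -> T0 T1
  T0 -> a
  T1 -> b
  X2 -> T1 T0

CYK fill:
  [0..0]={T1}  "b"  orig:{}
  [1..1]={S,T0}  "a"  orig:{S}
  [2..2]={T1}  "b"  orig:{}
  [3..3]={T1}  "b"  orig:{}
  [4..4]={S,T0}  "a"  orig:{S}
  [0..1]={X2}  "ba"  orig:{}
  [1..2]={A}  "ab"
  [2..3]=∅  "bb"
  [3..4]={X2}  "ba"  orig:{}
  [0..2]={S}  "bab"
  [1..3]=∅  "abb"
  [2..4]=∅  "bba"
  [0..3]=∅  "babb"
  [1..4]=∅  "abba"
  [0..4]={S}  "babba"

S ∈ T[0,4] ⇒ YES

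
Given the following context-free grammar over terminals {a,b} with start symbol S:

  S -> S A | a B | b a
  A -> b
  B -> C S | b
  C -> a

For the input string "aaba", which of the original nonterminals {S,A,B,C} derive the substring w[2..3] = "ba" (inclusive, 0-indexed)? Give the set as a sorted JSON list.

CNF form of G:
  S -> S A | T0 B | T1 T0
  A -> b
  B -> C S | b
  C -> a
  T0 -> a
  T1 -> b

Fill CYK table bottom-up (cells [i..j] with 2 ≤ i ≤ j ≤ 3 only):
  T[2,2] 'b' = {A,B,T1}  orig:{A,B}
  T[3,3] 'a' = {C,T0}  orig:{C}
  T[2,3] 'ba' = {S}

Original NTs in T[2,3] deriving "ba": ["S"]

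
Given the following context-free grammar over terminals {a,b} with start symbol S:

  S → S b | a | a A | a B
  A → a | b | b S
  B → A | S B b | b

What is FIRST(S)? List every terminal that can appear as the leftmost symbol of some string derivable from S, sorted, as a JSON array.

FIRST iteration:
iter 1:
  A via A→a: +{a}
  A via A→b: +{b}
  B via B→A: +{a,b}
  S via S→a: +{a}
  S: {a}  A: {a,b}  B: {a,b}
iter 2: done
  S: {a}  A: {a,b}  B: {a,b}

FIRST(S) = ["a"]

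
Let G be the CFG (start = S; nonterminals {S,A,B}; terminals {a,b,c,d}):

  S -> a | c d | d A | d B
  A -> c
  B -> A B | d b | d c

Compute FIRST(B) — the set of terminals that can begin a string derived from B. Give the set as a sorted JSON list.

FIRST sets, iterate to fixpoint:
round 1:
  A via A→c: +{c}
  B via B→A B: +{c}
  B via B→d b: +{d}
  S via S→a: +{a}
  S via S→c d: +{c}
  S via S→d A: +{d}
  FIRST[S]={a,c,d}  FIRST[A]={c}  FIRST[B]={c,d}
round 2: (stable)
  FIRST[S]={a,c,d}  FIRST[A]={c}  FIRST[B]={c,d}

FIRST(B) = ["c", "d"]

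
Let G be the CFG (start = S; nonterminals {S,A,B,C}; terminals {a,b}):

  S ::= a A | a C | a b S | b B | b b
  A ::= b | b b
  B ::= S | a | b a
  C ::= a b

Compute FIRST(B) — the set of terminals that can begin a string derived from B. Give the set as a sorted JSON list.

FIRST sets, iterate to fixpoint:
iter 1:
  A via A→b: +{b}
  B via B→a: +{a}
  B via B→b a: +{b}
  C via C→a b: +{a}
  S via S→a A: +{a}
  S via S→b B: +{b}
  FIRST(S)={a,b}  FIRST(A)={b}  FIRST(B)={a,b}  FIRST(C)={a}
iter 2: (no change)
  FIRST(S)={a,b}  FIRST(A)={b}  FIRST(B)={a,b}  FIRST(C)={a}

FIRST(B) = ["a", "b"]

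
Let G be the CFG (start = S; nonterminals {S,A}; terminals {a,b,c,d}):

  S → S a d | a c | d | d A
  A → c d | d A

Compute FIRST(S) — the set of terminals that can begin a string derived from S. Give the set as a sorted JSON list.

FIRST iteration:
round 1:
  A via A→c d: +{c}
  A via A→d A: +{d}
  S via S→a c: +{a}
  S via S→d: +{d}
  FIRST[S]={a,d}  FIRST[A]={c,d}
round 2: done
  FIRST[S]={a,d}  FIRST[A]={c,d}

FIRST(S) = ["a", "d"]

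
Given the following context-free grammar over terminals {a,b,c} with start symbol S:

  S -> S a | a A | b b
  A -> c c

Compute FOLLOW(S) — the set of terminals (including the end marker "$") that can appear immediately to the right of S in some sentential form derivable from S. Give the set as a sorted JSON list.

Compute FIRST by fixpoint:
[1]
  A via A→c c: +{c}
  S via S→a A: +{a}
  S via S→b b: +{b}
  S: {a,b}  A: {c}
[2] — fixpoint
  S: {a,b}  A: {c}

FOLLOW iteration:
seed FOLLOW(S) with $
pass 1:
  S→S a: FOLLOW(S) ⊇ FIRST(a) = {a}; new: +{a}
  S→a A: FOLLOW(A) ⊇ FOLLOW(S) ⊇ {$,a}; new: +{$,a}
  FOLLOW[S]={$,a}  FOLLOW[A]={$,a}
pass 2: — fixpoint
  FOLLOW[S]={$,a}  FOLLOW[A]={$,a}

FOLLOW(S) = ["$", "a"]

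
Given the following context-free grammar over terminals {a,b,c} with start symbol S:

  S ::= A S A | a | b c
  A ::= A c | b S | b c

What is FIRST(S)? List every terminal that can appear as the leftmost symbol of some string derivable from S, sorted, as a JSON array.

FIRST iteration:
round 1:
  A via A→b S: +{b}
  S via S→A S A: +{b}
  S via S→a: +{a}
  FIRST[S]={a,b}  FIRST[A]={b}
round 2: (no change)
  FIRST[S]={a,b}  FIRST[A]={b}

FIRST(S) = ["a", "b"]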